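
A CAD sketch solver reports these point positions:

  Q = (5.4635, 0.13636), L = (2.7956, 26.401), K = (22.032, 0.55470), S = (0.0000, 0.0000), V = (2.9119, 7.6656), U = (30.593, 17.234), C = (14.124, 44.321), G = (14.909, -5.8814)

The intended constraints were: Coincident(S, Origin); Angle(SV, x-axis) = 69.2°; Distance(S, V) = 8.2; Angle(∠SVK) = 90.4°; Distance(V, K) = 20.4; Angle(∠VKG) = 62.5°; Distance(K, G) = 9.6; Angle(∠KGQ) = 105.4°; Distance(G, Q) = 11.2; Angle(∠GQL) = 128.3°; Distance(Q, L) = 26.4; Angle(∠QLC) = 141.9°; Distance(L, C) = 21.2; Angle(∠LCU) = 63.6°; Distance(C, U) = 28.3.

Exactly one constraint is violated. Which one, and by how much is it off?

Distance(C, U) = 28.3 — off by 3.40.

S = (0.00, 0.00) ✓; SV at 69.20° ✓; |SV| = 8.200 ✓; ∠SVK = 90.40° ✓; |VK| = 20.40 ✓; ∠VKG = 62.50° ✓; |KG| = 9.600 ✓; ∠KGQ = 105.4° ✓; |GQ| = 11.20 ✓; ∠GQL = 128.3° ✓; |QL| = 26.40 ✓; ∠QLC = 141.9° ✓; |LC| = 21.20 ✓; ∠LCU = 63.60° ✓; |CU| = 31.70 ✗.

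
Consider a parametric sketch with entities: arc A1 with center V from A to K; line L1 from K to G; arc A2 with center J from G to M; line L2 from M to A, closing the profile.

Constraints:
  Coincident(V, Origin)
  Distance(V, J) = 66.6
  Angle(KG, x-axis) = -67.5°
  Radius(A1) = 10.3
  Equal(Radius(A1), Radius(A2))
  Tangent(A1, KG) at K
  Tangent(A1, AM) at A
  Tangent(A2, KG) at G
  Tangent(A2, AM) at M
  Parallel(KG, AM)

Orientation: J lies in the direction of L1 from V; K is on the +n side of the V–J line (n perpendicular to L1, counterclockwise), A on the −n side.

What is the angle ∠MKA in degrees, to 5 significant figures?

72.813°

The slot axis is L1's direction at -67.5°, so u = (cos -67.5°, sin -67.5°) = (0.38268, -0.92388) and n = (−sin -67.5°, cos -67.5°) = (0.92388, 0.38268). V is at the origin and J lies 66.6 along u from V, so J = 66.6·u = (25.487, -61.530). Tangency of A1 to both parallel lines with radius 10.3 puts K and A at V ± 10.3·n: K = (9.5160, 3.9416), A = (-9.5160, -3.9416). Equal radii place G and M the same way about J: G = J + 10.3·n = (35.003, -57.589), M = J − 10.3·n = (15.971, -65.472). Then cos ∠MKA = KM·KA / (|KM||KA|), giving 72.813°.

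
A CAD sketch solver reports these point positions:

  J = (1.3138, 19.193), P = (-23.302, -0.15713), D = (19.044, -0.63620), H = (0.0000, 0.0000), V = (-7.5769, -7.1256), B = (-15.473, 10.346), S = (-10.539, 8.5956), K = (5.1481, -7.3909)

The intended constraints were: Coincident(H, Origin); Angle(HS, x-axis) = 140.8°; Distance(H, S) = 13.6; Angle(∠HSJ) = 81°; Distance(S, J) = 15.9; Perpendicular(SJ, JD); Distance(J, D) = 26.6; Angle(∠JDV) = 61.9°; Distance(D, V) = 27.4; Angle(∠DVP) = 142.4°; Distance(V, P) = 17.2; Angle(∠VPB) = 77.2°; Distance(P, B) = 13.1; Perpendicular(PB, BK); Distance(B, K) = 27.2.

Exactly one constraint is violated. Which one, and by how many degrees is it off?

Perpendicular(PB, BK) — off by 4.00°.

H = (0.00, 0.00) ✓; HS at 140.8° ✓; |HS| = 13.60 ✓; ∠HSJ = 81.00° ✓; |SJ| = 15.90 ✓; ∠(SJ, JD) = 90.00° ✓; |JD| = 26.60 ✓; ∠JDV = 61.90° ✓; |DV| = 27.40 ✓; ∠DVP = 142.4° ✓; |VP| = 17.20 ✓; ∠VPB = 77.20° ✓; |PB| = 13.10 ✓; ∠(PB, BK) = 94.00° ✗; |BK| = 27.20 ✓.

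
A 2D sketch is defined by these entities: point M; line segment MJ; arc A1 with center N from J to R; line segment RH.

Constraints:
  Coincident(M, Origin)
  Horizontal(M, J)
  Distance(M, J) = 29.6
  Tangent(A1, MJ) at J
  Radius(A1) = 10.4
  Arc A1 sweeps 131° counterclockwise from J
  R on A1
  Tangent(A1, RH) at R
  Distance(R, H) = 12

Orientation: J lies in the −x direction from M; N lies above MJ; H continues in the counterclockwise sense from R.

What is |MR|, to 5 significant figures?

27.744

The tangent condition forces NJ to be normal to MJ, so N = J + (0, 10.4) = (-29.600, 10.400). On A1, J sits at bearing -90° from N; a 131° counterclockwise sweep puts R at bearing 41°, so R = N + 10.4·(cos 41°, sin 41°) = (-21.751, 17.223). Then |MR| = |R − M| = 27.744.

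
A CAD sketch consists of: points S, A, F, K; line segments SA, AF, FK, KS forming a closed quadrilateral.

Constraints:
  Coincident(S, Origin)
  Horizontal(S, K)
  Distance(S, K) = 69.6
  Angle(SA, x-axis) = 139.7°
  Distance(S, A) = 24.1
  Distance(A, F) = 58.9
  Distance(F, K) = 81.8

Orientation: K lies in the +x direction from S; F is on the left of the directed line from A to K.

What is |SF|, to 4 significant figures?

64.93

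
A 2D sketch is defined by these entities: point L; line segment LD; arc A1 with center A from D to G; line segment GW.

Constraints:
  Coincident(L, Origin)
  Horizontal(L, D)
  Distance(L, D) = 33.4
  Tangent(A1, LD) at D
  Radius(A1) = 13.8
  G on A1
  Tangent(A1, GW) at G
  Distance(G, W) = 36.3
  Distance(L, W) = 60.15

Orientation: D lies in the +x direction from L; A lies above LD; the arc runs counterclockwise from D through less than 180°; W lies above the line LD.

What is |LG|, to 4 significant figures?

49.91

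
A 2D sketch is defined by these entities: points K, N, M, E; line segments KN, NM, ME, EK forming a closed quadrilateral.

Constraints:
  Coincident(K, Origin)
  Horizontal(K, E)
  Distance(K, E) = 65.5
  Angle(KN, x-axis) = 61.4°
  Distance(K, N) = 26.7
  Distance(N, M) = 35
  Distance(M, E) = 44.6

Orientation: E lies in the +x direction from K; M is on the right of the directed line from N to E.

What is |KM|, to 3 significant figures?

24.4

K is at the origin; K and E share the same y with |KE| = 65.5 and E in +x, so E = (65.5, 0). KN runs at 61.4° with |KN| = 26.7, so N = (12.8, 23.4). M is determined by |NM| = 35.0 and |ME| = 44.6 together: it lies at the intersection of circle(N, 35.0) and circle(E, 44.6). With |NE| = 57.7, the foot of the radical line on NE is 22.2 from N and the perpendicular offset is √(35.0² − 22.2²) = 27.0. Taking the right-of-NE solution: M = (22.1, -10.3).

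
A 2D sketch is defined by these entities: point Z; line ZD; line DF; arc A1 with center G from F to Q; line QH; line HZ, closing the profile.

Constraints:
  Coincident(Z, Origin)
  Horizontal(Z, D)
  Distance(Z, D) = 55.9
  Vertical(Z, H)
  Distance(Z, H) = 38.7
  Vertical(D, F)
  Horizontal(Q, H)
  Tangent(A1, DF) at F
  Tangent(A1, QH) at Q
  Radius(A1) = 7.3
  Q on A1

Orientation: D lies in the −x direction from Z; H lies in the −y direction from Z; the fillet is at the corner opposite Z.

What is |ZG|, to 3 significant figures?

57.9

Z is at the origin; Z and D share the same y with |ZD| = 55.9 and D on the −x side, so D = (-55.9, 0.00). ZH is vertical with |ZH| = 38.7 and H on the −y side, so H = (0.00, -38.7). The virtual corner opposite Z is at (-55.9, -38.7). Since A1 is tangent to DF there, GF ⟂ DF and the tangent condition forces GQ to be normal to QH, with radius 7.3, so the center G sits 7.3 in from both sides at G = (-48.6, -31.4). Then |ZG| = |G − Z| = 57.9.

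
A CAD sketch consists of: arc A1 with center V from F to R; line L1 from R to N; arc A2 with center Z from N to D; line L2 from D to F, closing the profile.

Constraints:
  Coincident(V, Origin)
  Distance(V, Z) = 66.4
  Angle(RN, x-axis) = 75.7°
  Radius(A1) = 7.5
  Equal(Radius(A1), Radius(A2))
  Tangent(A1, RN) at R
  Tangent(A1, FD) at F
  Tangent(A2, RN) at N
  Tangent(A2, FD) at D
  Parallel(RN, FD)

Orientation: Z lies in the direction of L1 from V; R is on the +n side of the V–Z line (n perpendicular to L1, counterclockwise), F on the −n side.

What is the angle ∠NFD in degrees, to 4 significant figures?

12.73°

Tangency of A1 to both parallel lines with radius 7.5 puts R and F at V ± 7.5·n: R = (-7.268, 1.852), F = (7.268, -1.852). Equal radii place N and D the same way about Z: N = Z + 7.5·n = (9.133, 66.20), D = Z − 7.5·n = (23.67, 62.49). Then cos ∠NFD = FN·FD / (|FN||FD|), giving 12.73°.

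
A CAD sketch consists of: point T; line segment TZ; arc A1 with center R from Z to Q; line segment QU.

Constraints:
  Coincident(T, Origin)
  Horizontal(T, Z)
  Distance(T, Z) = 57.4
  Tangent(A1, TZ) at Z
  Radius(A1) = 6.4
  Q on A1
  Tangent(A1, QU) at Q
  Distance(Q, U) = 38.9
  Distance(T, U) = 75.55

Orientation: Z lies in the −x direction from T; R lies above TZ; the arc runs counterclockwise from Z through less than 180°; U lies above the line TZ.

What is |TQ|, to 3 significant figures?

51.8

T is at the origin; TZ is horizontal with |TZ| = 57.4 and Z on the −x side, so Z = (-57.4, 0.00). The tangent condition forces RZ to be normal to TZ, so R = Z + (0, 6.4) = (-57.4, 6.40). Since RQ ⟂ QU (tangency), |RU| = √(6.4² + 38.9²) = 39.4 regardless of where Q sits on A1. So U lies on both circle(T, 75.55) and circle(R, 39.4); the above-TZ intersection is U = (-60.1, 45.7). Q is the foot of the tangent from U: Q = (-51.2, 7.88).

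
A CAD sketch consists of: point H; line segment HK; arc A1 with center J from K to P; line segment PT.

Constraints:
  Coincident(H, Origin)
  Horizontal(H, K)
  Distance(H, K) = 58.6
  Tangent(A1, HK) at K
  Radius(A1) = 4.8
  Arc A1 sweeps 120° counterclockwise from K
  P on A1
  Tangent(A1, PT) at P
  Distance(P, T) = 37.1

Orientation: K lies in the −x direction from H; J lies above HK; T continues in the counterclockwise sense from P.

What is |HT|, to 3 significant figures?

82.9

H is at the origin; HK is horizontal with |HK| = 58.6 and K on the −x side, so K = (-58.6, 0.00). Since A1 is tangent to HK there, JK ⟂ HK, so J = K + (0, 4.8) = (-58.6, 4.80). On A1, K sits at bearing -90° from J; a 120° counterclockwise sweep puts P at bearing 30°, so P = J + 4.8·(cos 30°, sin 30°) = (-54.4, 7.20). Since A1 is tangent to PT there, JP ⟂ PT, so PT runs along (−sin 30°, cos 30°); with |PT| = 37.1, T = (-73.0, 39.3). Then |HT| = |T − H| = 82.9.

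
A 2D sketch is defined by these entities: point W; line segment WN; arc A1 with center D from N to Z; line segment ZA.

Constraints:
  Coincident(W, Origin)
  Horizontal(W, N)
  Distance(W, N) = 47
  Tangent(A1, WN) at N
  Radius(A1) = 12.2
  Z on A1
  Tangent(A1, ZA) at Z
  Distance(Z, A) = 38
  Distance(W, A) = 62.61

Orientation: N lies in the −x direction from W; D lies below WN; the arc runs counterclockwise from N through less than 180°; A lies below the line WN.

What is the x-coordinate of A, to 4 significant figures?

-36.67

Checks: ∠(DN, NW) = 90.00° ✓; |DN| = 12.20 ✓; |DZ| = 12.20 ✓; ∠(DZ, ZA) = 90.00° ✓; |ZA| = 38.00 ✓; |WA| = 62.61 ✓.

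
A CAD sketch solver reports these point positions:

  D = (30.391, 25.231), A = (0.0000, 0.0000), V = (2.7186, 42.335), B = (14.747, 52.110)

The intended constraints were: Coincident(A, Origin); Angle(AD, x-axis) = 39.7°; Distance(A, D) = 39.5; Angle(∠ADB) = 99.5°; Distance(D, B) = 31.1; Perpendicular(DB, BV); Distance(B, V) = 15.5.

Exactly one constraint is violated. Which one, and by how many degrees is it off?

Perpendicular(DB, BV) — off by 8.90°.

A = (0.00, 0.00) ✓; AD at 39.70° ✓; |AD| = 39.50 ✓; ∠ADB = 99.50° ✓; |DB| = 31.10 ✓; ∠(DB, BV) = 98.90° ✗; |BV| = 15.50 ✓.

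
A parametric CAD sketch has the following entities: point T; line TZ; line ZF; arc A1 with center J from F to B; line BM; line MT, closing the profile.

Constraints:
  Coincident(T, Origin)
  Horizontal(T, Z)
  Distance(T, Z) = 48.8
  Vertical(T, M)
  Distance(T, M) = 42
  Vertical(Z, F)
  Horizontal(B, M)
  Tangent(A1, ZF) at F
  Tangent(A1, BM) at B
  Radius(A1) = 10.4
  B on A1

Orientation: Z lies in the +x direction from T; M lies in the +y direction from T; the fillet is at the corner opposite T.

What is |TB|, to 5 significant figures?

56.908

T is at the origin; T and Z share the same y with |TZ| = 48.8 and Z on the +x side, so Z = (48.800, 0.0000). TM is vertical with |TM| = 42.0 and M on the +y side, so M = (0.0000, 42.000). The virtual corner opposite T is at (48.800, 42.000). A1 meets ZF tangentially, so JF is at right angles to ZF and since A1 is tangent to BM there, JB ⟂ BM, with radius 10.4, so the center J sits 10.4 in from both sides at J = (38.400, 31.600). That places the tangent points at F = (48.800, 31.600) on ZF and B = (38.400, 42.000) on BM. Then |TB| = |B − T| = 56.908.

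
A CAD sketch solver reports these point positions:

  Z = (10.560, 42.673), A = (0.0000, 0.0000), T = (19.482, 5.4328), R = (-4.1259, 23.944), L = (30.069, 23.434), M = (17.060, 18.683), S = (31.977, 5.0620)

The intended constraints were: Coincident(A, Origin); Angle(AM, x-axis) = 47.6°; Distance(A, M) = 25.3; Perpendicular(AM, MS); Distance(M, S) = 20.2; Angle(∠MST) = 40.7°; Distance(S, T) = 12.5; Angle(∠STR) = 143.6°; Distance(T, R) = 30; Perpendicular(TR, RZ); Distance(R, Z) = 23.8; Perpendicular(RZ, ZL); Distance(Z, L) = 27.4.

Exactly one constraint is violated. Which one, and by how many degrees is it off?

Perpendicular(RZ, ZL) — off by 6.50°.

A = (0.00, 0.00) ✓; AM at 47.60° ✓; |AM| = 25.30 ✓; ∠(AM, MS) = 90.00° ✓; |MS| = 20.20 ✓; ∠MST = 40.70° ✓; |ST| = 12.50 ✓; ∠STR = 143.6° ✓; |TR| = 30.00 ✓; ∠(TR, RZ) = 90.00° ✓; |RZ| = 23.80 ✓; ∠(RZ, ZL) = 96.50° ✗; |ZL| = 27.40 ✓.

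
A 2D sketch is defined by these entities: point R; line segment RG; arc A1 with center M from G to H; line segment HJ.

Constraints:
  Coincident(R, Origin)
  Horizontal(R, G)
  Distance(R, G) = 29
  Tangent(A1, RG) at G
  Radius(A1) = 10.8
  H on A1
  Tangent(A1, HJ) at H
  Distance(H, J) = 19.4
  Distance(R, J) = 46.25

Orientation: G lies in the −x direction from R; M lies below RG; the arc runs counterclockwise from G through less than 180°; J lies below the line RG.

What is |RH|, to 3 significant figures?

41.7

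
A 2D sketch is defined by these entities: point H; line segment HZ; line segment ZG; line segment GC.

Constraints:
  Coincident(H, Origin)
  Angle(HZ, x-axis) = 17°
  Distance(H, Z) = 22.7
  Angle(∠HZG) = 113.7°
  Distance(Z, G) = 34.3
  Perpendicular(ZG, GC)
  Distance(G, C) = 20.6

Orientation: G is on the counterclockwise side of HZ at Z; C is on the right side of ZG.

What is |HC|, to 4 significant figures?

59.99

∠HZG = 113.7°, so ZG runs at 17.0° + (180° − 113.7°) = 83.30° from the x-axis; with |ZG| = 34.3, G = Z + 34.3·(cos 83.30°, sin 83.30°) = (25.71, 40.70). ZG is perpendicular to GC; with |GC| = 20.6 on the right of ZG, C = G + 20.6·(0.9932, -0.1167) = (46.17, 38.30). Then |HC| = |C − H| = 59.99.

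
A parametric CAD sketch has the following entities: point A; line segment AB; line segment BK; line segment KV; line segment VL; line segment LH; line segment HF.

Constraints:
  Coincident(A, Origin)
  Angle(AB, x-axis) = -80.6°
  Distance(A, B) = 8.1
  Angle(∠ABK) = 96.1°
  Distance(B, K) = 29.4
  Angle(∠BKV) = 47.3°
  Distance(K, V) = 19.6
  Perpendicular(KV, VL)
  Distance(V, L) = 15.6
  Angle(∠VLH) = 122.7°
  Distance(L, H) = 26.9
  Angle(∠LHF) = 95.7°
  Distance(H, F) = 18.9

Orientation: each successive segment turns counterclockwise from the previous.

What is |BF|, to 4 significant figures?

35.28

A is at the origin; AB runs at -80.6° with length 8.1, so B = (1.323, -7.991). ∠ABK = 96.1° gives BK at 3.300° from the x-axis; with |BK| = 29.4, K = (30.67, -6.299). ∠BKV = 47.3° gives KV at 136.0° from the x-axis; with |KV| = 19.6, V = (16.58, 7.316). KV is perpendicular to VL, so VL runs at -134.0°; with |VL| = 15.6, L = (5.738, -3.905). ∠VLH = 122.7° gives LH at -76.70° from the x-axis; with |LH| = 26.9, H = (11.93, -30.08). ∠LHF = 95.7° gives HF at 7.600° from the x-axis; with |HF| = 18.9, F = (30.66, -27.58). Then |BF| = |F − B| = 35.28.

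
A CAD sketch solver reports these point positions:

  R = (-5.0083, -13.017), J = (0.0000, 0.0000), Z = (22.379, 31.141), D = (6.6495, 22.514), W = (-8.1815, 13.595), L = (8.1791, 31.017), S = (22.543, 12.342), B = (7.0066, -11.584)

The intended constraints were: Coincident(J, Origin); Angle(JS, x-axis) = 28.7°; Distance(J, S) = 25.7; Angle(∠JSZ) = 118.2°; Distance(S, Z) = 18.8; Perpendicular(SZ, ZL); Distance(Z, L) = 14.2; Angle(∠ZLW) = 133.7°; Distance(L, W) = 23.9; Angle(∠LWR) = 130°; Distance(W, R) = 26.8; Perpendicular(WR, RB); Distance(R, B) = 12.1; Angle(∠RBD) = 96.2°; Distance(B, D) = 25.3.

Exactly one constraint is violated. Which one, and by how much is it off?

Distance(B, D) = 25.3 — off by 8.80.

J = (0.00, 0.00) ✓; JS at 28.70° ✓; |JS| = 25.70 ✓; ∠JSZ = 118.2° ✓; |SZ| = 18.80 ✓; ∠(SZ, ZL) = 90.00° ✓; |ZL| = 14.20 ✓; ∠ZLW = 133.7° ✓; |LW| = 23.90 ✓; ∠LWR = 130.0° ✓; |WR| = 26.80 ✓; ∠(WR, RB) = 90.00° ✓; |RB| = 12.10 ✓; ∠RBD = 96.20° ✓; |BD| = 34.10 ✗.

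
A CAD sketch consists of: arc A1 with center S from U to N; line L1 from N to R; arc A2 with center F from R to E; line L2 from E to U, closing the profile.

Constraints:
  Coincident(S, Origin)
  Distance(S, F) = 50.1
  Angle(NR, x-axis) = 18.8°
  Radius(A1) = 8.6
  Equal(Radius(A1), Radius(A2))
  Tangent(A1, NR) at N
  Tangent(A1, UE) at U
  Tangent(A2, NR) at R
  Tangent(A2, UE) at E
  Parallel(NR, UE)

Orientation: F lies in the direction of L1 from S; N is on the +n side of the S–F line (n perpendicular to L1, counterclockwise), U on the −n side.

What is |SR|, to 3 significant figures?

50.8

Tangency of A1 to both parallel lines with radius 8.6 puts N and U at S ± 8.6·n: N = (-2.77, 8.14), U = (2.77, -8.14). Equal radii place R and E the same way about F: R = F + 8.6·n = (44.7, 24.3), E = F − 8.6·n = (50.2, 8.00). Then |SR| = |R − S| = 50.8.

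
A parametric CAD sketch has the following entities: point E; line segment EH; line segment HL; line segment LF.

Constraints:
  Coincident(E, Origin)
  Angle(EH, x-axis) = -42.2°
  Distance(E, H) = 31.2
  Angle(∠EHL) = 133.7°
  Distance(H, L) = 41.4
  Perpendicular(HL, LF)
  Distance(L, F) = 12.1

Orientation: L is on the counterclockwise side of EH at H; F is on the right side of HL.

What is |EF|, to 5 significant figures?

71.864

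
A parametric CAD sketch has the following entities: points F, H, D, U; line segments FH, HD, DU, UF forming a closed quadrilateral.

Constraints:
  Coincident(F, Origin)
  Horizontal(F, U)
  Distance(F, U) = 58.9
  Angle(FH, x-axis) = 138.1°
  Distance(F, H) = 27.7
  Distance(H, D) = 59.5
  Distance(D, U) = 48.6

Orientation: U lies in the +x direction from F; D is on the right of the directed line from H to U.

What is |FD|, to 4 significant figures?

32.22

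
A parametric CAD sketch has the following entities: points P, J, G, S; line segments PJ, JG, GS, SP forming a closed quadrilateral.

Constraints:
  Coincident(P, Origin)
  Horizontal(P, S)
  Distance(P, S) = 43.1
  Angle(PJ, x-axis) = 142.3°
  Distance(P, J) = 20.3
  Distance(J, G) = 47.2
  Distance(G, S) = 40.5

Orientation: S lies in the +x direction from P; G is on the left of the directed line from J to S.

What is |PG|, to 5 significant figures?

43.782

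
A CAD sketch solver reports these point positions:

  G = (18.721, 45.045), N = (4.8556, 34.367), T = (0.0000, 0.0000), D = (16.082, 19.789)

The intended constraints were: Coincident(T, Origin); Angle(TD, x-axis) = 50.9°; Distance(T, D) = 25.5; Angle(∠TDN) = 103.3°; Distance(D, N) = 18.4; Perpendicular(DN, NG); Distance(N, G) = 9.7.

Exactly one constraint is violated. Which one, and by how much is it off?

Distance(N, G) = 9.7 — off by 7.80.

T = (0.00, 0.00) ✓; TD at 50.90° ✓; |TD| = 25.50 ✓; ∠TDN = 103.3° ✓; |DN| = 18.40 ✓; ∠(DN, NG) = 90.00° ✓; |NG| = 17.50 ✗.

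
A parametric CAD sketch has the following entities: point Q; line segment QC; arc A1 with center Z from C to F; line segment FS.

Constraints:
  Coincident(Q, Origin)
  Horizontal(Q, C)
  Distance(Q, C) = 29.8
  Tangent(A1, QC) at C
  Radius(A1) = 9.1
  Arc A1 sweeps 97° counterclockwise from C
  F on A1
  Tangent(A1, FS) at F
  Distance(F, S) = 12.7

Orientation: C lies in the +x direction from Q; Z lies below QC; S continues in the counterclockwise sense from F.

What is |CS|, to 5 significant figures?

24.011

Q is at the origin; QC is horizontal with |QC| = 29.8 and C on the +x side, so C = (29.800, 0.0000). Since A1 is tangent to QC there, ZC ⟂ QC, so Z = C + (0, -9.1) = (29.800, -9.1000). On A1, C sits at bearing 90° from Z; a 97° counterclockwise sweep puts F at bearing 187°, so F = Z + 9.1·(cos 187°, sin 187°) = (20.768, -10.209). Tangency of A1 to FS means the radius ZF is perpendicular to FS, so FS runs along (−sin 187°, cos 187°); with |FS| = 12.7, S = (22.316, -22.814). Then |CS| = |S − C| = 24.011.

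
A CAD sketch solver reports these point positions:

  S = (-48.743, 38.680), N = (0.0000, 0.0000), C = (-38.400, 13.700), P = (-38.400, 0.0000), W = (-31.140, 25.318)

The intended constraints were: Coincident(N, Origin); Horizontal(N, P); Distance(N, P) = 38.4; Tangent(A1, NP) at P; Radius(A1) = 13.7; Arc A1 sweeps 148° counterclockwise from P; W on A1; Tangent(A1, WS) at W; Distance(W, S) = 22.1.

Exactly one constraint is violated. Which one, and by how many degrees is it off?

Tangent(A1, WS) at W — off by 5.20°.

N = (0.00, 0.00) ✓; N.y = 0.00, P.y = 0.00 ✓; |NP| = 38.40 ✓; ∠(CP, PN) = 90.00° ✓; |CP| = 13.70 ✓; bearing(C→W) − bearing(C→P) = 148.0° ✓; |CW| = 13.70 ✓; ∠(CW, WS) = 95.20° ✗; |WS| = 22.10 ✓.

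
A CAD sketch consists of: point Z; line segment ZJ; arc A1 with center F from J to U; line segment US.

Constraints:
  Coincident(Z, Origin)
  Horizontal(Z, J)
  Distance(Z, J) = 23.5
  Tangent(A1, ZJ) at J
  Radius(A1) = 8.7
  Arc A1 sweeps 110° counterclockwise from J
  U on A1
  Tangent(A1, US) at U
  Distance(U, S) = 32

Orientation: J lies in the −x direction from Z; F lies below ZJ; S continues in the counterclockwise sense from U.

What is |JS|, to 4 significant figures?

41.84

Z is at the origin; Z and J share the same y with |ZJ| = 23.5 and J on the −x side, so J = (-23.50, 0.000). A1 meets ZJ tangentially, so FJ is at right angles to ZJ, so F = J + (0, -8.7) = (-23.50, -8.700). On A1, J sits at bearing 90° from F; a 110° counterclockwise sweep puts U at bearing 200°, so U = F + 8.7·(cos 200°, sin 200°) = (-31.68, -11.68). A1 meets US tangentially, so FU is at right angles to US, so US runs along (−sin 200°, cos 200°); with |US| = 32.0, S = (-20.73, -41.75). Then |JS| = |S − J| = 41.84.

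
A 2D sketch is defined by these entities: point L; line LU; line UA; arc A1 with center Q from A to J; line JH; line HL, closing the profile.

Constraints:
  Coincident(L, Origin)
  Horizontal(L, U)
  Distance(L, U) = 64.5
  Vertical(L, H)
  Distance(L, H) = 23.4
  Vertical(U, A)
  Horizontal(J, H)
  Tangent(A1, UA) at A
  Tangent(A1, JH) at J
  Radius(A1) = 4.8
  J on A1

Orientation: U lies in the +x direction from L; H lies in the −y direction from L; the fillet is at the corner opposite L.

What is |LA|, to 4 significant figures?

67.13

L is at the origin; LU is horizontal with |LU| = 64.5 and U on the +x side, so U = (64.50, 0.000). L and H share the same x with |LH| = 23.4 and H on the −y side, so H = (0.000, -23.40). The virtual corner opposite L is at (64.50, -23.40). The tangent condition forces QA to be normal to UA and A1 meets JH tangentially, so QJ is at right angles to JH, with radius 4.8, so the center Q sits 4.8 in from both sides at Q = (59.70, -18.60). That places the tangent points at A = (64.50, -18.60) on UA and J = (59.70, -23.40) on JH. Then |LA| = |A − L| = 67.13.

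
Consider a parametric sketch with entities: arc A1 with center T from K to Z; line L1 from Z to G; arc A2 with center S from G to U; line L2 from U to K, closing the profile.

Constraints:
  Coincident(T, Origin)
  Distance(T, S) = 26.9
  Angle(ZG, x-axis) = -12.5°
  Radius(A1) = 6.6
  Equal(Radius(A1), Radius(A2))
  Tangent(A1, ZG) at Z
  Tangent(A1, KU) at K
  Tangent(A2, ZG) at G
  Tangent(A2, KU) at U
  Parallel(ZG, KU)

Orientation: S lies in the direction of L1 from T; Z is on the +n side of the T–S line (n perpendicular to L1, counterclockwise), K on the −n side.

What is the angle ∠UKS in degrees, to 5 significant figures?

13.785°

Tangency of A1 to both parallel lines with radius 6.6 puts Z and K at T ± 6.6·n: Z = (1.4285, 6.4436), K = (-1.4285, -6.4436). Equal radii place G and U the same way about S: G = S + 6.6·n = (27.691, 0.62133), U = S − 6.6·n = (24.834, -12.266). Then cos ∠UKS = KU·KS / (|KU||KS|), giving 13.785°.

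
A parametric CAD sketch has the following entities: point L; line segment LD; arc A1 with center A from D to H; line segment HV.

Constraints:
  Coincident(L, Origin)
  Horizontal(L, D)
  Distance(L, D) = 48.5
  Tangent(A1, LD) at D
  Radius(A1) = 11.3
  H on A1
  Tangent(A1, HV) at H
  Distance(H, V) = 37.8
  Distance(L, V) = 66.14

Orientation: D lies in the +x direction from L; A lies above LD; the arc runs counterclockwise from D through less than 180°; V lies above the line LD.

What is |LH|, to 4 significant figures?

60.91

Checks: L.y = 0.00, D.y = 0.00 ✓; |AH| = 11.30 ✓; ∠(AH, HV) = 90.00° ✓; |HV| = 37.80 ✓; |LV| = 66.14 ✓.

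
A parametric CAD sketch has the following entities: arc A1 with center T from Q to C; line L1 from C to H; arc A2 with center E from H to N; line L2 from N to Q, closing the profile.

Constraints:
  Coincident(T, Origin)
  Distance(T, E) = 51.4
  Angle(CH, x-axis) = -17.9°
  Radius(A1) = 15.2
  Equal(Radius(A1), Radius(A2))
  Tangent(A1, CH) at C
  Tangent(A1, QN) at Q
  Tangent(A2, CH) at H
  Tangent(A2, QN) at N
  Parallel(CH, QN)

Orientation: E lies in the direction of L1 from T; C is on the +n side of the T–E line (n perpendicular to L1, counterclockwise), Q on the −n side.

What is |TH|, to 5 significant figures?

53.600

Tangency of A1 to both parallel lines with radius 15.2 puts C and Q at T ± 15.2·n: C = (4.6718, 14.464), Q = (-4.6718, -14.464). Equal radii place H and N the same way about E: H = E + 15.2·n = (53.584, -1.3339), N = E − 15.2·n = (44.240, -30.262). Then |TH| = |H − T| = 53.600.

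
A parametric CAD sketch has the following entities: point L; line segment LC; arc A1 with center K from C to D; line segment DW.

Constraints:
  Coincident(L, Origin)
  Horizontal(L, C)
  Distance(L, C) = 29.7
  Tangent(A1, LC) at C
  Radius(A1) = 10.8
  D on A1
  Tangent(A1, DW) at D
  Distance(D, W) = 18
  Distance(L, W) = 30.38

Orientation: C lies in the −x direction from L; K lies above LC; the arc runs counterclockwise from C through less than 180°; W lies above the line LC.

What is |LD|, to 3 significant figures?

21.0

Checks: |LC| = 29.70 ✓; |KD| = 10.80 ✓; ∠(KD, DW) = 90.00° ✓; |DW| = 18.00 ✓; |LW| = 30.38 ✓.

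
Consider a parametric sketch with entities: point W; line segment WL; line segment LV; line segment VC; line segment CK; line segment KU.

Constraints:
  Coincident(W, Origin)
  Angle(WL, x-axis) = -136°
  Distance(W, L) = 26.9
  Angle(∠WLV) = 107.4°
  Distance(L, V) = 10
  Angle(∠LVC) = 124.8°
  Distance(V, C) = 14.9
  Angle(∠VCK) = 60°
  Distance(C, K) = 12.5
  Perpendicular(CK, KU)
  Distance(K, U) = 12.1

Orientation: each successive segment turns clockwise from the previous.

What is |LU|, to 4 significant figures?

5.182

W is at the origin; WL runs at -136.0° with length 26.9, so L = (-19.35, -18.69). ∠WLV = 107.4° gives LV at 151.4° from the x-axis; with |LV| = 10.0, V = (-28.13, -13.90). ∠LVC = 124.8° gives VC at 96.20° from the x-axis; with |VC| = 14.9, C = (-29.74, 0.9135). ∠VCK = 60.0° gives CK at -23.80° from the x-axis; with |CK| = 12.5, K = (-18.30, -4.131). CK ⟂ KU, so KU runs at -113.8°; with |KU| = 12.1, U = (-23.19, -15.20). Then |LU| = |U − L| = 5.182.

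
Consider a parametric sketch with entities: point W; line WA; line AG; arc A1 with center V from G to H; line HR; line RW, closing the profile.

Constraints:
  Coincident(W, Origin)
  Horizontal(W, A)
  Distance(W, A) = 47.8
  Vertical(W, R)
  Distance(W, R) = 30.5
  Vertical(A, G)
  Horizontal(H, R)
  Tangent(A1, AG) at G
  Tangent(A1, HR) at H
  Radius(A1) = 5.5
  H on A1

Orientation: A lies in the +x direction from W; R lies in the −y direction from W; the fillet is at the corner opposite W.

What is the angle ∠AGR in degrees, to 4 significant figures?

96.56°

The virtual corner opposite W is at (47.80, -30.50). The tangent condition forces VG to be normal to AG and tangency of A1 to HR means the radius VH is perpendicular to HR, with radius 5.5, so the center V sits 5.5 in from both sides at V = (42.30, -25.00). That places the tangent points at G = (47.80, -25.00) on AG and H = (42.30, -30.50) on HR. Then cos ∠AGR = GA·GR / (|GA||GR|), giving 96.56°.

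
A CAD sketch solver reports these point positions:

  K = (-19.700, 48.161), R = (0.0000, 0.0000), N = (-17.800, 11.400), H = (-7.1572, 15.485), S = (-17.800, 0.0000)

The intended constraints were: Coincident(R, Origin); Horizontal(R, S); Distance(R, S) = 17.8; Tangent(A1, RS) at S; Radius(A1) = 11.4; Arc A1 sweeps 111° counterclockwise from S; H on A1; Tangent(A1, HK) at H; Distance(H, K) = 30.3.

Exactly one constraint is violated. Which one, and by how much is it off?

Distance(H, K) = 30.3 — off by 4.70.

R = (0.00, 0.00) ✓; R.y = 0.00, S.y = 0.00 ✓; |RS| = 17.80 ✓; ∠(NS, SR) = 90.00° ✓; |NS| = 11.40 ✓; bearing(N→H) − bearing(N→S) = 111.0° ✓; |NH| = 11.40 ✓; ∠(NH, HK) = 90.00° ✓; |HK| = 35.00 ✗.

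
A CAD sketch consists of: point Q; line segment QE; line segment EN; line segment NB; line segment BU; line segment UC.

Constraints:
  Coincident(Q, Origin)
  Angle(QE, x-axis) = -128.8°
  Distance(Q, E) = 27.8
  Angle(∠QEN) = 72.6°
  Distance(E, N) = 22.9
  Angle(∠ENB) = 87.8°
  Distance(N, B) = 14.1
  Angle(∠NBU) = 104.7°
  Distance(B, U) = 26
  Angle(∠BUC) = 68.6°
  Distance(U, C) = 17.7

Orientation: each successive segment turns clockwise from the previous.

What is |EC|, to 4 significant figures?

2.248

Q is at the origin; QE runs at -128.8° with length 27.8, so E = (-17.42, -21.67). ∠QEN = 72.6° gives EN at 123.8° from the x-axis; with |EN| = 22.9, N = (-30.16, -2.636). ∠ENB = 87.8° gives NB at 31.60° from the x-axis; with |NB| = 14.1, B = (-18.15, 4.752). ∠NBU = 104.7° gives BU at -43.70° from the x-axis; with |BU| = 26.0, U = (0.6477, -13.21). ∠BUC = 68.6° gives UC at -155.1° from the x-axis; with |UC| = 17.7, C = (-15.41, -20.66). Then |EC| = |C − E| = 2.248.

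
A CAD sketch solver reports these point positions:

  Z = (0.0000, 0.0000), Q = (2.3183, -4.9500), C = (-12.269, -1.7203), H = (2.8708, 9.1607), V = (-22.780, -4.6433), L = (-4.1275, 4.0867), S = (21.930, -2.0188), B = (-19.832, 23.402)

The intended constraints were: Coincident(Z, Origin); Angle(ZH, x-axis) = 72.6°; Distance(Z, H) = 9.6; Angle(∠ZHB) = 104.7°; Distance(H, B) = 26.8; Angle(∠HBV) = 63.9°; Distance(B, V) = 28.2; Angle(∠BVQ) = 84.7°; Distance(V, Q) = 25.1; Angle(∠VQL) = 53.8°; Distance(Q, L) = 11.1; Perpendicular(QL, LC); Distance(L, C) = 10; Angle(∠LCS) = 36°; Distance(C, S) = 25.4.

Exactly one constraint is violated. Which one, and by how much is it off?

Distance(C, S) = 25.4 — off by 8.80.

Z = (0.00, 0.00) ✓; ZH at 72.60° ✓; |ZH| = 9.600 ✓; ∠ZHB = 104.7° ✓; |HB| = 26.80 ✓; ∠HBV = 63.90° ✓; |BV| = 28.20 ✓; ∠BVQ = 84.70° ✓; |VQ| = 25.10 ✓; ∠VQL = 53.80° ✓; |QL| = 11.10 ✓; ∠(QL, LC) = 90.00° ✓; |LC| = 10.00 ✓; ∠LCS = 36.00° ✓; |CS| = 34.20 ✗.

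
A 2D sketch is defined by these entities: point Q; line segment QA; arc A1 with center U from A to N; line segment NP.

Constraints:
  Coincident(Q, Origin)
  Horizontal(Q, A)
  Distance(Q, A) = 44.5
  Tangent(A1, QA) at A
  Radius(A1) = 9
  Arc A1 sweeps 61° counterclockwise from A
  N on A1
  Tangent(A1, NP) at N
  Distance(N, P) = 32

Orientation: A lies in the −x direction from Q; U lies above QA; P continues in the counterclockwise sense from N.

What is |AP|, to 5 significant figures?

40.140

On A1, A sits at bearing -90° from U; a 61° counterclockwise sweep puts N at bearing -29°, so N = U + 9.0·(cos -29°, sin -29°) = (-36.628, 4.6367). The tangent condition forces UN to be normal to NP, so NP runs along (−sin -29°, cos -29°); with |NP| = 32.0, P = (-21.115, 32.625). Then |AP| = |P − A| = 40.140.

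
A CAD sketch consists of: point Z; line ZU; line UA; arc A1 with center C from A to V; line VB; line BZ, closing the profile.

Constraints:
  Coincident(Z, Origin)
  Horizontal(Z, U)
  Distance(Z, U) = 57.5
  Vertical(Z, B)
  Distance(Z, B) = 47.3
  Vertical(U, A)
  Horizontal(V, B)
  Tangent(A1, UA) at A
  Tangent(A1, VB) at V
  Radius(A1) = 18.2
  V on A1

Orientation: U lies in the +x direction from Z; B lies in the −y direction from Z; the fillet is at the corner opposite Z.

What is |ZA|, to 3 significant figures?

64.4

The virtual corner opposite Z is at (57.5, -47.3). The tangent condition forces CA to be normal to UA and the tangent condition forces CV to be normal to VB, with radius 18.2, so the center C sits 18.2 in from both sides at C = (39.3, -29.1). That places the tangent points at A = (57.5, -29.1) on UA and V = (39.3, -47.3) on VB. Then |ZA| = |A − Z| = 64.4.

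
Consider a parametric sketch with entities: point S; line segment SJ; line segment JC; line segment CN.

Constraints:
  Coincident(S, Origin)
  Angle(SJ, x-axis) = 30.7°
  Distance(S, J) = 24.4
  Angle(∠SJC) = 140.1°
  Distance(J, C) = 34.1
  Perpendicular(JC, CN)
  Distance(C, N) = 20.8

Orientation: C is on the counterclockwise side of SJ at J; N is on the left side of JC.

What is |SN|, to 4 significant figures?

53.07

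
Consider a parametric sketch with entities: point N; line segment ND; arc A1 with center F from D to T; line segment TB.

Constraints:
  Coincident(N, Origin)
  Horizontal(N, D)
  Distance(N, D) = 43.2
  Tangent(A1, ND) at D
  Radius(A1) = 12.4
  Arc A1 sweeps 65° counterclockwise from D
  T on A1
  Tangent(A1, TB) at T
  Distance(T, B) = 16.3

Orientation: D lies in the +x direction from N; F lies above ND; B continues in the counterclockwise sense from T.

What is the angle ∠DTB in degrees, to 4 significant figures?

147.5°

N is at the origin; ND is horizontal with |ND| = 43.2 and D on the +x side, so D = (43.20, 0.000). Since A1 is tangent to ND there, FD ⟂ ND, so F = D + (0, 12.4) = (43.20, 12.40). On A1, D sits at bearing -90° from F; a 65° counterclockwise sweep puts T at bearing -25°, so T = F + 12.4·(cos -25°, sin -25°) = (54.44, 7.160). Tangency of A1 to TB means the radius FT is perpendicular to TB, so TB runs along (−sin -25°, cos -25°); with |TB| = 16.3, B = (61.33, 21.93). Then cos ∠DTB = TD·TB / (|TD||TB|), giving 147.5°.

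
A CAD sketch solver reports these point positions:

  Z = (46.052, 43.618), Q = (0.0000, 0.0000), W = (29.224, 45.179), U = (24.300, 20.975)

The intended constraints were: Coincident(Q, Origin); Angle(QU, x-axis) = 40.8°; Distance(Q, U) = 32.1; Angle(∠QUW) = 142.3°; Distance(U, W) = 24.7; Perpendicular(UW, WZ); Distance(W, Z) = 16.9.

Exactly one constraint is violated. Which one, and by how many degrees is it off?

Perpendicular(UW, WZ) — off by 6.20°.

Q = (0.00, 0.00) ✓; QU at 40.80° ✓; |QU| = 32.10 ✓; ∠QUW = 142.3° ✓; |UW| = 24.70 ✓; ∠(UW, WZ) = 83.80° ✗; |WZ| = 16.90 ✓.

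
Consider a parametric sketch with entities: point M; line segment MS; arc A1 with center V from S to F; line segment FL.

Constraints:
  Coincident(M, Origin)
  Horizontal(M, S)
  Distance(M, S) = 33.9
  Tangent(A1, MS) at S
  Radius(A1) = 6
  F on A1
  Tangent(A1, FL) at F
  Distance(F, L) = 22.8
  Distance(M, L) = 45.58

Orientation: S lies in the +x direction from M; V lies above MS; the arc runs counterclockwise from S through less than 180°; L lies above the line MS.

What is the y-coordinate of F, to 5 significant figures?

7.3311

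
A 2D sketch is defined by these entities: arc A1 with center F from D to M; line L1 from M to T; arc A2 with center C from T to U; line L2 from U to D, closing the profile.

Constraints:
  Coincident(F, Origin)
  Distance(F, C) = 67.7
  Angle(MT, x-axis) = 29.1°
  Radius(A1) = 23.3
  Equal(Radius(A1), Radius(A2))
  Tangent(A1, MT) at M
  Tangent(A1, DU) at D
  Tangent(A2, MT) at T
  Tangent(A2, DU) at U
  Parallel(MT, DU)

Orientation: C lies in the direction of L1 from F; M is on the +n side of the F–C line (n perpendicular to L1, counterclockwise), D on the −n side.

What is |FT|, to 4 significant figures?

71.60

The slot axis is L1's direction at 29.1°, so u = (cos 29.1°, sin 29.1°) = (0.8738, 0.4863) and n = (−sin 29.1°, cos 29.1°) = (-0.4863, 0.8738). F is at the origin and C lies 67.7 along u from F, so C = 67.7·u = (59.15, 32.92). Tangency of A1 to both parallel lines with radius 23.3 puts M and D at F ± 23.3·n: M = (-11.33, 20.36), D = (11.33, -20.36). Equal radii place T and U the same way about C: T = C + 23.3·n = (47.82, 53.28), U = C − 23.3·n = (70.49, 12.57). Then |FT| = |T − F| = 71.60.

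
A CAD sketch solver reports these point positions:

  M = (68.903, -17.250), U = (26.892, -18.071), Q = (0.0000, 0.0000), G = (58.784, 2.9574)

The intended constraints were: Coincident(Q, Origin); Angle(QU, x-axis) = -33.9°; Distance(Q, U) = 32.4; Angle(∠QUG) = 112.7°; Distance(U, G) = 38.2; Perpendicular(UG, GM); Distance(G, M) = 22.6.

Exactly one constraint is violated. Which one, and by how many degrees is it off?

Perpendicular(UG, GM) — off by 6.80°.

Q = (0.00, 0.00) ✓; QU at -33.90° ✓; |QU| = 32.40 ✓; ∠QUG = 112.7° ✓; |UG| = 38.20 ✓; ∠(UG, GM) = 96.80° ✗; |GM| = 22.60 ✓.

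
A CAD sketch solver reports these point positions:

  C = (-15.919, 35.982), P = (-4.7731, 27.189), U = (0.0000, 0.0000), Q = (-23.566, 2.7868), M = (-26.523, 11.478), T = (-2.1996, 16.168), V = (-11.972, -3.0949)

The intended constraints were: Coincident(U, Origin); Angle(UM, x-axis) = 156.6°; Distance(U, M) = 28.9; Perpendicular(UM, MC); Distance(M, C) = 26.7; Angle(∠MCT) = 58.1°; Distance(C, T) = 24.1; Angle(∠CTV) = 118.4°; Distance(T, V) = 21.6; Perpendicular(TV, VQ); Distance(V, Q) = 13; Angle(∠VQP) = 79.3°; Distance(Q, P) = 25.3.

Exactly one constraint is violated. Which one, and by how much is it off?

Distance(Q, P) = 25.3 — off by 5.50.

U = (0.00, 0.00) ✓; UM at 156.6° ✓; |UM| = 28.90 ✓; ∠(UM, MC) = 90.00° ✓; |MC| = 26.70 ✓; ∠MCT = 58.10° ✓; |CT| = 24.10 ✓; ∠CTV = 118.4° ✓; |TV| = 21.60 ✓; ∠(TV, VQ) = 90.00° ✓; |VQ| = 13.00 ✓; ∠VQP = 79.30° ✓; |QP| = 30.80 ✗.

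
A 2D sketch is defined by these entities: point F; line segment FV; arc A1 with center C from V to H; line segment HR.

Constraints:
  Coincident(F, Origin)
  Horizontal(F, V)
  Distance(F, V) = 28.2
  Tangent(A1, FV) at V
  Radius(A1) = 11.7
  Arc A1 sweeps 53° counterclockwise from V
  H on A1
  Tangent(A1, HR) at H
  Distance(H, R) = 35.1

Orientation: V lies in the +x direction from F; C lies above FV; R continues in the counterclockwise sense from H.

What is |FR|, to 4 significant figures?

67.16

F is at the origin; F and V share the same y with |FV| = 28.2 and V on the +x side, so V = (28.20, 0.000). Since A1 is tangent to FV there, CV ⟂ FV, so C = V + (0, 11.7) = (28.20, 11.70). On A1, V sits at bearing -90° from C; a 53° counterclockwise sweep puts H at bearing -37°, so H = C + 11.7·(cos -37°, sin -37°) = (37.54, 4.659). A1 meets HR tangentially, so CH is at right angles to HR, so HR runs along (−sin -37°, cos -37°); with |HR| = 35.1, R = (58.67, 32.69). Then |FR| = |R − F| = 67.16.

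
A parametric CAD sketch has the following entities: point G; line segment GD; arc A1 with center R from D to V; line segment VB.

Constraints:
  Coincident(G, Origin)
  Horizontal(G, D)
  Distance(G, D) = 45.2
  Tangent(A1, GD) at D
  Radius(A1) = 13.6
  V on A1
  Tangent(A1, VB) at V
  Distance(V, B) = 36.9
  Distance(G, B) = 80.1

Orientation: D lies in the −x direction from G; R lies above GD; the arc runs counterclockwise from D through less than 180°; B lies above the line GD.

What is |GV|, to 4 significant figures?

43.39

Checks: |RV| = 13.60 ✓; ∠(RV, VB) = 90.00° ✓; |VB| = 36.90 ✓; |GB| = 80.10 ✓.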